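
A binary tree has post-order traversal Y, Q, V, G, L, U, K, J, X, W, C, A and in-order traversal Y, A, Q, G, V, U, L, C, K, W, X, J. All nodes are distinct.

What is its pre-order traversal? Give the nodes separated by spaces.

The last element of post-order is the root; it splits in-order into left and right subtrees.
Root A: left subtree has 1 node {Y}, right has 10 {Q, G, V, U, L, C, K, W, X, J}.
  Root C: left subtree has 5 nodes {Q, G, V, U, L}, right has 4 {K, W, X, J}.
    Root U: left subtree has 3 nodes {Q, G, V}, right has 1 {L}.
      Root G: left subtree has 1 node {Q}, right has 1 {V}.
    Root W: left subtree has 1 node {K}, right has 2 {X, J}.
      Root X: left subtree has 0 nodes { }, right has 1 {J}.

A Y C U G Q V L W K X J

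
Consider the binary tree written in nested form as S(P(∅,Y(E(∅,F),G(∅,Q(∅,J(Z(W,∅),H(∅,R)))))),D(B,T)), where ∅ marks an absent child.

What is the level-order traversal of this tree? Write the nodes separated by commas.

S, P, D, Y, B, T, E, G, F, Q, J, Z, H, W, R

Level-order visits nodes level by level from the root, left to right within each level.
Level 0: S
Level 1: P, D
Level 2: Y, B, T
Level 3: E, G
Level 4: F, Q
Level 5: J
Level 6: Z, H
Level 7: W, R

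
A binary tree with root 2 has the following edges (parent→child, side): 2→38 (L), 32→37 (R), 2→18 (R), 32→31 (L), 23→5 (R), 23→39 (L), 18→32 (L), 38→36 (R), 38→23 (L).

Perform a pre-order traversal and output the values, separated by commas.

2, 38, 23, 39, 5, 36, 18, 32, 31, 37

Pre-order visits the node, then its left subtree, then its right subtree.
Visit 2.
At 2: go left to 38.
  Visit 38.
  At 38: go left to 23.
    Visit 23.
    At 23: go left to 39.
      39 is a leaf — visit 39.
    At 23: go right to 5.
      5 is a leaf — visit 5.
  At 38: go right to 36.
    36 is a leaf — visit 36.
At 2: go right to 18.
  Visit 18.
  At 18: go left to 32.
    Visit 32.
    At 32: go left to 31.
      31 is a leaf — visit 31.
    At 32: go right to 37.
      37 is a leaf — visit 37.
  At 18: no right child.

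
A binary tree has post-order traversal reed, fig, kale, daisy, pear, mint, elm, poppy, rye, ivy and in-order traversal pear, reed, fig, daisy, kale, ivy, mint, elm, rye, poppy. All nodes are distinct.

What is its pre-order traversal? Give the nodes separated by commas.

ivy, pear, daisy, fig, reed, kale, rye, elm, mint, poppy

The last element of post-order is the root; it splits in-order into left and right subtrees.
Root ivy: left subtree has 5 nodes {pear, reed, fig, daisy, kale}, right has 4 {mint, elm, rye, poppy}.
  Root pear: left subtree has 0 nodes { }, right has 4 {reed, fig, daisy, kale}.
    Root daisy: left subtree has 2 nodes {reed, fig}, right has 1 {kale}.
      Root fig: left subtree has 1 node {reed}, right has 0 { }.
  Root rye: left subtree has 2 nodes {mint, elm}, right has 1 {poppy}.
    Root elm: left subtree has 1 node {mint}, right has 0 { }.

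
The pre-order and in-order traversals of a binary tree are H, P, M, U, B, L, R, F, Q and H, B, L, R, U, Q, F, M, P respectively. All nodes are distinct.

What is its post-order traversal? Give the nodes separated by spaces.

The first element of pre-order is the root; it splits in-order into left and right subtrees.
Root H: left subtree has 0 nodes { }, right has 8 {B, L, R, U, Q, F, M, P}.
  Root P: left subtree has 7 nodes {B, L, R, U, Q, F, M}, right has 0 { }.
    Root M: left subtree has 6 nodes {B, L, R, U, Q, F}, right has 0 { }.
      Root U: left subtree has 3 nodes {B, L, R}, right has 2 {Q, F}.
        Root B: left subtree has 0 nodes { }, right has 2 {L, R}.
          Root L: left subtree has 0 nodes { }, right has 1 {R}.
        Root F: left subtree has 1 node {Q}, right has 0 { }.

R L B Q F U M P H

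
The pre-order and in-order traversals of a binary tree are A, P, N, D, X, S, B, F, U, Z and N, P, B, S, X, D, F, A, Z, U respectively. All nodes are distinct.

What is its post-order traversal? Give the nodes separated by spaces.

The first element of pre-order is the root; it splits in-order into left and right subtrees.
Root A: left subtree has 7 nodes {N, P, B, S, X, D, F}, right has 2 {Z, U}.
  Root P: left subtree has 1 node {N}, right has 5 {B, S, X, D, F}.
    Root D: left subtree has 3 nodes {B, S, X}, right has 1 {F}.
      Root X: left subtree has 2 nodes {B, S}, right has 0 { }.
        Root S: left subtree has 1 node {B}, right has 0 { }.
  Root U: left subtree has 1 node {Z}, right has 0 { }.

N B S X F D P Z U A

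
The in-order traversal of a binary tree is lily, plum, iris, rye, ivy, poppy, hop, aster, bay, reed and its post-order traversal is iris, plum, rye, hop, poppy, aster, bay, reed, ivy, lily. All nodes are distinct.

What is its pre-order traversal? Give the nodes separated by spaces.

lily ivy rye plum iris reed bay aster poppy hop

The last element of post-order is the root; it splits in-order into left and right subtrees.
Root lily: left subtree has 0 nodes { }, right has 9 {plum, iris, rye, ivy, poppy, hop, aster, bay, reed}.
  Root ivy: left subtree has 3 nodes {plum, iris, rye}, right has 5 {poppy, hop, aster, bay, reed}.
    Root rye: left subtree has 2 nodes {plum, iris}, right has 0 { }.
      Root plum: left subtree has 0 nodes { }, right has 1 {iris}.
    Root reed: left subtree has 4 nodes {poppy, hop, aster, bay}, right has 0 { }.
      Root bay: left subtree has 3 nodes {poppy, hop, aster}, right has 0 { }.
        Root aster: left subtree has 2 nodes {poppy, hop}, right has 0 { }.
          Root poppy: left subtree has 0 nodes { }, right has 1 {hop}.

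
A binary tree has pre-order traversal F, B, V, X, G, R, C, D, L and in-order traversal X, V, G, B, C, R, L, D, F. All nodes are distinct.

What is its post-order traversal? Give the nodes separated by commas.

X, G, V, C, L, D, R, B, F

The first element of pre-order is the root; it splits in-order into left and right subtrees.
Root F: left subtree has 8 nodes {X, V, G, B, C, R, L, D}, right has 0 { }.
  Root B: left subtree has 3 nodes {X, V, G}, right has 4 {C, R, L, D}.
    Root V: left subtree has 1 node {X}, right has 1 {G}.
    Root R: left subtree has 1 node {C}, right has 2 {L, D}.
      Root D: left subtree has 1 node {L}, right has 0 { }.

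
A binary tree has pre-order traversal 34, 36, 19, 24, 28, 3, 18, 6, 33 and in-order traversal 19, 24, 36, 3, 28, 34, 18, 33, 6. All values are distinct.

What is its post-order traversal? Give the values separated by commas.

The first element of pre-order is the root; it splits in-order into left and right subtrees.
Root 34: left subtree has 5 nodes {19, 24, 36, 3, 28}, right has 3 {18, 33, 6}.
  Root 36: left subtree has 2 nodes {19, 24}, right has 2 {3, 28}.
    Root 19: left subtree has 0 nodes { }, right has 1 {24}.
    Root 28: left subtree has 1 node {3}, right has 0 { }.
  Root 18: left subtree has 0 nodes { }, right has 2 {33, 6}.
    Root 6: left subtree has 1 node {33}, right has 0 { }.

24, 19, 3, 28, 36, 33, 6, 18, 34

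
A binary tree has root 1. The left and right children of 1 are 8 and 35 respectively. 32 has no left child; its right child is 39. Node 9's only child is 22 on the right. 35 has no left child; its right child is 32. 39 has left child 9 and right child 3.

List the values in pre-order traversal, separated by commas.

Pre-order visits the node, then its left subtree, then its right subtree.
Visit 1.
At 1: go left to 8.
  8 is a leaf — visit 8.
At 1: go right to 35.
  Visit 35.
  At 35: no left child.
  At 35: go right to 32.
    Visit 32.
    At 32: no left child.
    At 32: go right to 39.
      Visit 39.
      At 39: go left to 9.
        Visit 9.
        At 9: no left child.
        At 9: go right to 22.
          22 is a leaf — visit 22.
      At 39: go right to 3.
        3 is a leaf — visit 3.

1, 8, 35, 32, 39, 9, 22, 3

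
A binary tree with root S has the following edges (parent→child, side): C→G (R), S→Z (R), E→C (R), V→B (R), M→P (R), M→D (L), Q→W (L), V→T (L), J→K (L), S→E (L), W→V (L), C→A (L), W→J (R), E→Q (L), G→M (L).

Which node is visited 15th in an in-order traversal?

S

In-order visits the left subtree, then the node, then the right subtree.
At S: go left to E.
  At E: go left to Q.
    At Q: go left to W.
      At W: go left to V.
        At V: go left to T.
          T is a leaf — visit T.
        Visit V.
        At V: go right to B.
          B is a leaf — visit B.
      Visit W.
      At W: go right to J.
        At J: go left to K.
          K is a leaf — visit K.
        Visit J.
        At J: no right child.
    Visit Q.
    At Q: no right child.
  Visit E.
  At E: go right to C.
    At C: go left to A.
      A is a leaf — visit A.
    Visit C.
    At C: go right to G.
      At G: go left to M.
        At M: go left to D.
          D is a leaf — visit D.
        Visit M.
        At M: go right to P.
          P is a leaf — visit P.
      Visit G.
      At G: no right child.
Visit S.
At S: go right to Z.
  Z is a leaf — visit Z.
Full in-order sequence: T, V, B, W, K, J, Q, E, A, C, D, M, P, G, S, Z.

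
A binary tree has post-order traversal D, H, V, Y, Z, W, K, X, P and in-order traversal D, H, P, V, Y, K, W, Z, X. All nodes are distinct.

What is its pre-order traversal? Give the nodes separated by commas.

P, H, D, X, K, Y, V, W, Z

The last element of post-order is the root; it splits in-order into left and right subtrees.
Root P: left subtree has 2 nodes {D, H}, right has 6 {V, Y, K, W, Z, X}.
  Root H: left subtree has 1 node {D}, right has 0 { }.
  Root X: left subtree has 5 nodes {V, Y, K, W, Z}, right has 0 { }.
    Root K: left subtree has 2 nodes {V, Y}, right has 2 {W, Z}.
      Root Y: left subtree has 1 node {V}, right has 0 { }.
      Root W: left subtree has 0 nodes { }, right has 1 {Z}.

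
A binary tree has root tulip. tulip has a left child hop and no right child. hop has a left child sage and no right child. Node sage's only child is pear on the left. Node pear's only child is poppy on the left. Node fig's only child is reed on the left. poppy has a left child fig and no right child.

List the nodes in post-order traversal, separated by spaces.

reed fig poppy pear sage hop tulip

Post-order visits the left subtree, then the right subtree, then the node.
At tulip: go left to hop.
  At hop: go left to sage.
    At sage: go left to pear.
      At pear: go left to poppy.
        At poppy: go left to fig.
          At fig: go left to reed.
            reed is a leaf — visit reed.
          At fig: no right child.
          Visit fig.
        At poppy: no right child.
        Visit poppy.
      At pear: no right child.
      Visit pear.
    At sage: no right child.
    Visit sage.
  At hop: no right child.
  Visit hop.
At tulip: no right child.
Visit tulip.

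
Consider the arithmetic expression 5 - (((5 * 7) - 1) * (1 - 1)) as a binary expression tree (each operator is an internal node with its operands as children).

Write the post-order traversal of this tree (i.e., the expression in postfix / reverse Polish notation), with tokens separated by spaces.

5 5 7 * 1 - 1 1 - * -

Post-order on an expression tree gives postfix notation: for each operator, emit left operand, right operand, then the operator.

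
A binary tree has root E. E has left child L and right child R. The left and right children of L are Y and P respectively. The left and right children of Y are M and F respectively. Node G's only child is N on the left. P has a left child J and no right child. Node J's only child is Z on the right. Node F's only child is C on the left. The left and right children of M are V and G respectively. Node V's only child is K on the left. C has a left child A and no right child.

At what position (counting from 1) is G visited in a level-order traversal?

10

Level-order visits nodes level by level from the root, left to right within each level.
Level 0: E
Level 1: L, R
Level 2: Y, P
Level 3: M, F, J
Level 4: V, G, C, Z
Level 5: K, N, A
Full level-order sequence: E, L, R, Y, P, M, F, J, V, G, C, Z, K, N, A.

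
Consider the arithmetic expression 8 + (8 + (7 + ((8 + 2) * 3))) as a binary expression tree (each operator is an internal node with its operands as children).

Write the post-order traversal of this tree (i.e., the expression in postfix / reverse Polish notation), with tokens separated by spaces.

Post-order on an expression tree gives postfix notation: for each operator, emit left operand, right operand, then the operator.

8 8 7 8 2 + 3 * + + +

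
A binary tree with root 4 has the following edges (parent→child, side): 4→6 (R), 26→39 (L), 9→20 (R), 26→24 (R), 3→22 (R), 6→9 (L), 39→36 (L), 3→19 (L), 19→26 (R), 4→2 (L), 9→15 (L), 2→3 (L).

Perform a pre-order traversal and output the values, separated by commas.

4, 2, 3, 19, 26, 39, 36, 24, 22, 6, 9, 15, 20

Pre-order visits the node, then its left subtree, then its right subtree.
Visit 4.
At 4: go left to 2.
  Visit 2.
  At 2: go left to 3.
    Visit 3.
    At 3: go left to 19.
      Visit 19.
      At 19: no left child.
      At 19: go right to 26.
        Visit 26.
        At 26: go left to 39.
          Visit 39.
          At 39: go left to 36.
            36 is a leaf — visit 36.
          At 39: no right child.
        At 26: go right to 24.
          24 is a leaf — visit 24.
    At 3: go right to 22.
      22 is a leaf — visit 22.
  At 2: no right child.
At 4: go right to 6.
  Visit 6.
  At 6: go left to 9.
    Visit 9.
    At 9: go left to 15.
      15 is a leaf — visit 15.
    At 9: go right to 20.
      20 is a leaf — visit 20.
  At 6: no right child.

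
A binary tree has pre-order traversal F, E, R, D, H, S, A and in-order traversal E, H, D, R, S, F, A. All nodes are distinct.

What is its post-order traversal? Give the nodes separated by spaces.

The first element of pre-order is the root; it splits in-order into left and right subtrees.
Root F: left subtree has 5 nodes {E, H, D, R, S}, right has 1 {A}.
  Root E: left subtree has 0 nodes { }, right has 4 {H, D, R, S}.
    Root R: left subtree has 2 nodes {H, D}, right has 1 {S}.
      Root D: left subtree has 1 node {H}, right has 0 { }.

H D S R E A F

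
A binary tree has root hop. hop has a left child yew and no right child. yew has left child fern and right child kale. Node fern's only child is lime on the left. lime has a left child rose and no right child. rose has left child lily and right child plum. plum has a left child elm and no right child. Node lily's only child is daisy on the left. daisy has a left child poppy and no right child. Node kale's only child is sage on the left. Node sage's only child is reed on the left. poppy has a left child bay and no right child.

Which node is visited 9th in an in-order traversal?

In-order visits the left subtree, then the node, then the right subtree.
At hop: go left to yew.
  At yew: go left to fern.
    At fern: go left to lime.
      At lime: go left to rose.
        At rose: go left to lily.
          At lily: go left to daisy.
            At daisy: go left to poppy.
              At poppy: go left to bay.
                bay is a leaf — visit bay.
              Visit poppy.
              At poppy: no right child.
            Visit daisy.
            At daisy: no right child.
          Visit lily.
          At lily: no right child.
        Visit rose.
        At rose: go right to plum.
          At plum: go left to elm.
            elm is a leaf — visit elm.
          Visit plum.
          At plum: no right child.
      Visit lime.
      At lime: no right child.
    Visit fern.
    At fern: no right child.
  Visit yew.
  At yew: go right to kale.
    At kale: go left to sage.
      At sage: go left to reed.
        reed is a leaf — visit reed.
      Visit sage.
      At sage: no right child.
    Visit kale.
    At kale: no right child.
Visit hop.
At hop: no right child.
Full in-order sequence: bay, poppy, daisy, lily, rose, elm, plum, lime, fern, yew, reed, sage, kale, hop.

fern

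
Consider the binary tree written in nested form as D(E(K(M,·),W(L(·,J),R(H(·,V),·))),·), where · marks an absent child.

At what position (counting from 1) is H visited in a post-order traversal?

Post-order visits the left subtree, then the right subtree, then the node.
At D: go left to E.
  At E: go left to K.
    At K: go left to M.
      M is a leaf — visit M.
    At K: no right child.
    Visit K.
  At E: go right to W.
    At W: go left to L.
      At L: no left child.
      At L: go right to J.
        J is a leaf — visit J.
      Visit L.
    At W: go right to R.
      At R: go left to H.
        At H: no left child.
        At H: go right to V.
          V is a leaf — visit V.
        Visit H.
      At R: no right child.
      Visit R.
    Visit W.
  Visit E.
At D: no right child.
Visit D.
Full post-order sequence: M, K, J, L, V, H, R, W, E, D.

6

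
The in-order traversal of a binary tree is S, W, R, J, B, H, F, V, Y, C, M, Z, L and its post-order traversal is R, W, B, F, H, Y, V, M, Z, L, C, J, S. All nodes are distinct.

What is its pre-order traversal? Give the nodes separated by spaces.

S J W R C V H B F Y L Z M

The last element of post-order is the root; it splits in-order into left and right subtrees.
Root S: left subtree has 0 nodes { }, right has 12 {W, R, J, B, H, F, V, Y, C, M, Z, L}.
  Root J: left subtree has 2 nodes {W, R}, right has 9 {B, H, F, V, Y, C, M, Z, L}.
    Root W: left subtree has 0 nodes { }, right has 1 {R}.
    Root C: left subtree has 5 nodes {B, H, F, V, Y}, right has 3 {M, Z, L}.
      Root V: left subtree has 3 nodes {B, H, F}, right has 1 {Y}.
        Root H: left subtree has 1 node {B}, right has 1 {F}.
      Root L: left subtree has 2 nodes {M, Z}, right has 0 { }.
        Root Z: left subtree has 1 node {M}, right has 0 { }.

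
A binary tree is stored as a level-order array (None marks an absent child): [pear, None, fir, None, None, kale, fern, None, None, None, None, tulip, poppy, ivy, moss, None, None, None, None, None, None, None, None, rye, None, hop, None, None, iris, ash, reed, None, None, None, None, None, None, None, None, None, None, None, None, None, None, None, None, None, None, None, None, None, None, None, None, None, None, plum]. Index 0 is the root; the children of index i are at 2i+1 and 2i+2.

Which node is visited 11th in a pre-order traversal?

Pre-order visits the node, then its left subtree, then its right subtree.
Visit pear.
At pear: no left child.
At pear: go right to fir.
  Visit fir.
  At fir: go left to kale.
    Visit kale.
    At kale: go left to tulip.
      Visit tulip.
      At tulip: go left to rye.
        rye is a leaf — visit rye.
      At tulip: no right child.
    At kale: go right to poppy.
      Visit poppy.
      At poppy: go left to hop.
        hop is a leaf — visit hop.
      At poppy: no right child.
  At fir: go right to fern.
    Visit fern.
    At fern: go left to ivy.
      Visit ivy.
      At ivy: no left child.
      At ivy: go right to iris.
        Visit iris.
        At iris: go left to plum.
          plum is a leaf — visit plum.
        At iris: no right child.
    At fern: go right to moss.
      Visit moss.
      At moss: go left to ash.
        ash is a leaf — visit ash.
      At moss: go right to reed.
        reed is a leaf — visit reed.
Full pre-order sequence: pear, fir, kale, tulip, rye, poppy, hop, fern, ivy, iris, plum, moss, ash, reed.

plum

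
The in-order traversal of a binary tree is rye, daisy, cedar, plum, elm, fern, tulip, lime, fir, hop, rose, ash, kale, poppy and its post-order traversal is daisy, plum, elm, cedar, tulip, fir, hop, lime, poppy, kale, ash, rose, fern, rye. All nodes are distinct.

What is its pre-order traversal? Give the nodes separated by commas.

The last element of post-order is the root; it splits in-order into left and right subtrees.
Root rye: left subtree has 0 nodes { }, right has 13 {daisy, cedar, plum, elm, fern, tulip, lime, fir, hop, rose, ash, kale, poppy}.
  Root fern: left subtree has 4 nodes {daisy, cedar, plum, elm}, right has 8 {tulip, lime, fir, hop, rose, ash, kale, poppy}.
    Root cedar: left subtree has 1 node {daisy}, right has 2 {plum, elm}.
      Root elm: left subtree has 1 node {plum}, right has 0 { }.
    Root rose: left subtree has 4 nodes {tulip, lime, fir, hop}, right has 3 {ash, kale, poppy}.
      Root lime: left subtree has 1 node {tulip}, right has 2 {fir, hop}.
        Root hop: left subtree has 1 node {fir}, right has 0 { }.
      Root ash: left subtree has 0 nodes { }, right has 2 {kale, poppy}.
        Root kale: left subtree has 0 nodes { }, right has 1 {poppy}.

rye, fern, cedar, daisy, elm, plum, rose, lime, tulip, hop, fir, ash, kale, poppy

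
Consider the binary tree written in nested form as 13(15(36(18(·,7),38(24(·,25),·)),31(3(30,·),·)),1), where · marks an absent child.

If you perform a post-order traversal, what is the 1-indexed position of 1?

11

Post-order visits the left subtree, then the right subtree, then the node.
At 13: go left to 15.
  At 15: go left to 36.
    At 36: go left to 18.
      At 18: no left child.
      At 18: go right to 7.
        7 is a leaf — visit 7.
      Visit 18.
    At 36: go right to 38.
      At 38: go left to 24.
        At 24: no left child.
        At 24: go right to 25.
          25 is a leaf — visit 25.
        Visit 24.
      At 38: no right child.
      Visit 38.
    Visit 36.
  At 15: go right to 31.
    At 31: go left to 3.
      At 3: go left to 30.
        30 is a leaf — visit 30.
      At 3: no right child.
      Visit 3.
    At 31: no right child.
    Visit 31.
  Visit 15.
At 13: go right to 1.
  1 is a leaf — visit 1.
Visit 13.
Full post-order sequence: 7, 18, 25, 24, 38, 36, 30, 3, 31, 15, 1, 13.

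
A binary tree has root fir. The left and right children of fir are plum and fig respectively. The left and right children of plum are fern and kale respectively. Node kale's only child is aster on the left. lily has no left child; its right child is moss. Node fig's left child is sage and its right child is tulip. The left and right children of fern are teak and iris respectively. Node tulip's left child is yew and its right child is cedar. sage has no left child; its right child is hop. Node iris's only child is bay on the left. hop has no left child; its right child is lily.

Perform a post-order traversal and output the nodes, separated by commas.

teak, bay, iris, fern, aster, kale, plum, moss, lily, hop, sage, yew, cedar, tulip, fig, fir

Post-order visits the left subtree, then the right subtree, then the node.
At fir: go left to plum.
  At plum: go left to fern.
    At fern: go left to teak.
      teak is a leaf — visit teak.
    At fern: go right to iris.
      At iris: go left to bay.
        bay is a leaf — visit bay.
      At iris: no right child.
      Visit iris.
    Visit fern.
  At plum: go right to kale.
    At kale: go left to aster.
      aster is a leaf — visit aster.
    At kale: no right child.
    Visit kale.
  Visit plum.
At fir: go right to fig.
  At fig: go left to sage.
    At sage: no left child.
    At sage: go right to hop.
      At hop: no left child.
      At hop: go right to lily.
        At lily: no left child.
        At lily: go right to moss.
          moss is a leaf — visit moss.
        Visit lily.
      Visit hop.
    Visit sage.
  At fig: go right to tulip.
    At tulip: go left to yew.
      yew is a leaf — visit yew.
    At tulip: go right to cedar.
      cedar is a leaf — visit cedar.
    Visit tulip.
  Visit fig.
Visit fir.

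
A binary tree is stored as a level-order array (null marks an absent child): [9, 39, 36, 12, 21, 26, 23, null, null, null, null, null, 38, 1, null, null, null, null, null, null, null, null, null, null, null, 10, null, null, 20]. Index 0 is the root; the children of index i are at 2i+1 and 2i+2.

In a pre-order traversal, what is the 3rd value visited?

12

Pre-order visits the node, then its left subtree, then its right subtree.
Visit 9.
At 9: go left to 39.
  Visit 39.
  At 39: go left to 12.
    12 is a leaf — visit 12.
  At 39: go right to 21.
    21 is a leaf — visit 21.
At 9: go right to 36.
  Visit 36.
  At 36: go left to 26.
    Visit 26.
    At 26: no left child.
    At 26: go right to 38.
      Visit 38.
      At 38: go left to 10.
        10 is a leaf — visit 10.
      At 38: no right child.
  At 36: go right to 23.
    Visit 23.
    At 23: go left to 1.
      Visit 1.
      At 1: no left child.
      At 1: go right to 20.
        20 is a leaf — visit 20.
    At 23: no right child.
Full pre-order sequence: 9, 39, 12, 21, 36, 26, 38, 10, 23, 1, 20.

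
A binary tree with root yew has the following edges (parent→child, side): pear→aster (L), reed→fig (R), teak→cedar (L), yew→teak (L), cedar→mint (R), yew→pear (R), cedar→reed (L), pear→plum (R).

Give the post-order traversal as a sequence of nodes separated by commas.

fig, reed, mint, cedar, teak, aster, plum, pear, yew

Post-order visits the left subtree, then the right subtree, then the node.
At yew: go left to teak.
  At teak: go left to cedar.
    At cedar: go left to reed.
      At reed: no left child.
      At reed: go right to fig.
        fig is a leaf — visit fig.
      Visit reed.
    At cedar: go right to mint.
      mint is a leaf — visit mint.
    Visit cedar.
  At teak: no right child.
  Visit teak.
At yew: go right to pear.
  At pear: go left to aster.
    aster is a leaf — visit aster.
  At pear: go right to plum.
    plum is a leaf — visit plum.
  Visit pear.
Visit yew.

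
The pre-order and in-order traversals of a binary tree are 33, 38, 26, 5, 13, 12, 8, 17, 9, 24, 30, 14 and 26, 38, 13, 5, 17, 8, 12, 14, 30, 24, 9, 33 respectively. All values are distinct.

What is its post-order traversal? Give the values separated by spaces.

The first element of pre-order is the root; it splits in-order into left and right subtrees.
Root 33: left subtree has 11 nodes {26, 38, 13, 5, 17, 8, 12, 14, 30, 24, 9}, right has 0 { }.
  Root 38: left subtree has 1 node {26}, right has 9 {13, 5, 17, 8, 12, 14, 30, 24, 9}.
    Root 5: left subtree has 1 node {13}, right has 7 {17, 8, 12, 14, 30, 24, 9}.
      Root 12: left subtree has 2 nodes {17, 8}, right has 4 {14, 30, 24, 9}.
        Root 8: left subtree has 1 node {17}, right has 0 { }.
        Root 9: left subtree has 3 nodes {14, 30, 24}, right has 0 { }.
          Root 24: left subtree has 2 nodes {14, 30}, right has 0 { }.
            Root 30: left subtree has 1 node {14}, right has 0 { }.

26 13 17 8 14 30 24 9 12 5 38 33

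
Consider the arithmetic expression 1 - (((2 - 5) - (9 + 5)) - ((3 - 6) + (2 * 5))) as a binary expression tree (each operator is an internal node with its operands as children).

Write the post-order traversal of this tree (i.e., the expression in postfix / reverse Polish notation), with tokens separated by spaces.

1 2 5 - 9 5 + - 3 6 - 2 5 * + - -

Post-order on an expression tree gives postfix notation: for each operator, emit left operand, right operand, then the operator.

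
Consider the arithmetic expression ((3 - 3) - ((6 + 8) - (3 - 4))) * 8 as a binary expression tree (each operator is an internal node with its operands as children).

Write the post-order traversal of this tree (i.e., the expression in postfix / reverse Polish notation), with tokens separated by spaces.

Post-order on an expression tree gives postfix notation: for each operator, emit left operand, right operand, then the operator.

3 3 - 6 8 + 3 4 - - - 8 *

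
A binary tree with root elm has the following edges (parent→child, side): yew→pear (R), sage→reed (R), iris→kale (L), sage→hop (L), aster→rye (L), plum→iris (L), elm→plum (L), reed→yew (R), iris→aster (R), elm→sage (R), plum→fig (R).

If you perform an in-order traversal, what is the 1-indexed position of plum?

In-order visits the left subtree, then the node, then the right subtree.
At elm: go left to plum.
  At plum: go left to iris.
    At iris: go left to kale.
      kale is a leaf — visit kale.
    Visit iris.
    At iris: go right to aster.
      At aster: go left to rye.
        rye is a leaf — visit rye.
      Visit aster.
      At aster: no right child.
  Visit plum.
  At plum: go right to fig.
    fig is a leaf — visit fig.
Visit elm.
At elm: go right to sage.
  At sage: go left to hop.
    hop is a leaf — visit hop.
  Visit sage.
  At sage: go right to reed.
    At reed: no left child.
    Visit reed.
    At reed: go right to yew.
      At yew: no left child.
      Visit yew.
      At yew: go right to pear.
        pear is a leaf — visit pear.
Full in-order sequence: kale, iris, rye, aster, plum, fig, elm, hop, sage, reed, yew, pear.

5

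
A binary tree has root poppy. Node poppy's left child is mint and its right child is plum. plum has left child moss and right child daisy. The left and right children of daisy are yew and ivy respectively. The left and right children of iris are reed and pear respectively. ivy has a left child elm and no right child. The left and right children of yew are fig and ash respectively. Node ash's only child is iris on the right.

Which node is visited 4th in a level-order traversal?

moss

Level-order visits nodes level by level from the root, left to right within each level.
Level 0: poppy
Level 1: mint, plum
Level 2: moss, daisy
Level 3: yew, ivy
Level 4: fig, ash, elm
Level 5: iris
Level 6: reed, pear
Full level-order sequence: poppy, mint, plum, moss, daisy, yew, ivy, fig, ash, elm, iris, reed, pear.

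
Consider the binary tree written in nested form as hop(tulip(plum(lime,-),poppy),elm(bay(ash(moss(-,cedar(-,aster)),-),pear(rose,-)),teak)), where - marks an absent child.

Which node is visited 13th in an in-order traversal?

elm

In-order visits the left subtree, then the node, then the right subtree.
At hop: go left to tulip.
  At tulip: go left to plum.
    At plum: go left to lime.
      lime is a leaf — visit lime.
    Visit plum.
    At plum: no right child.
  Visit tulip.
  At tulip: go right to poppy.
    poppy is a leaf — visit poppy.
Visit hop.
At hop: go right to elm.
  At elm: go left to bay.
    At bay: go left to ash.
      At ash: go left to moss.
        At moss: no left child.
        Visit moss.
        At moss: go right to cedar.
          At cedar: no left child.
          Visit cedar.
          At cedar: go right to aster.
            aster is a leaf — visit aster.
      Visit ash.
      At ash: no right child.
    Visit bay.
    At bay: go right to pear.
      At pear: go left to rose.
        rose is a leaf — visit rose.
      Visit pear.
      At pear: no right child.
  Visit elm.
  At elm: go right to teak.
    teak is a leaf — visit teak.
Full in-order sequence: lime, plum, tulip, poppy, hop, moss, cedar, aster, ash, bay, rose, pear, elm, teak.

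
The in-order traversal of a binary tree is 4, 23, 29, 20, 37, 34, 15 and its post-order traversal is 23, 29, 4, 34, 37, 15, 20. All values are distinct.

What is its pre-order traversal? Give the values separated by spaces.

The last element of post-order is the root; it splits in-order into left and right subtrees.
Root 20: left subtree has 3 nodes {4, 23, 29}, right has 3 {37, 34, 15}.
  Root 4: left subtree has 0 nodes { }, right has 2 {23, 29}.
    Root 29: left subtree has 1 node {23}, right has 0 { }.
  Root 15: left subtree has 2 nodes {37, 34}, right has 0 { }.
    Root 37: left subtree has 0 nodes { }, right has 1 {34}.

20 4 29 23 15 37 34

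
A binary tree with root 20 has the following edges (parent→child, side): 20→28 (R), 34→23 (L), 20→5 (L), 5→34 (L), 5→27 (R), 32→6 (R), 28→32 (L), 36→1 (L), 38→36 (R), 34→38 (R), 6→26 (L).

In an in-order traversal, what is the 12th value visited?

28

In-order visits the left subtree, then the node, then the right subtree.
At 20: go left to 5.
  At 5: go left to 34.
    At 34: go left to 23.
      23 is a leaf — visit 23.
    Visit 34.
    At 34: go right to 38.
      At 38: no left child.
      Visit 38.
      At 38: go right to 36.
        At 36: go left to 1.
          1 is a leaf — visit 1.
        Visit 36.
        At 36: no right child.
  Visit 5.
  At 5: go right to 27.
    27 is a leaf — visit 27.
Visit 20.
At 20: go right to 28.
  At 28: go left to 32.
    At 32: no left child.
    Visit 32.
    At 32: go right to 6.
      At 6: go left to 26.
        26 is a leaf — visit 26.
      Visit 6.
      At 6: no right child.
  Visit 28.
  At 28: no right child.
Full in-order sequence: 23, 34, 38, 1, 36, 5, 27, 20, 32, 26, 6, 28.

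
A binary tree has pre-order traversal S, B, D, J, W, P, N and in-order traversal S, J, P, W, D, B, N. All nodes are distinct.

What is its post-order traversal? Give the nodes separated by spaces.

The first element of pre-order is the root; it splits in-order into left and right subtrees.
Root S: left subtree has 0 nodes { }, right has 6 {J, P, W, D, B, N}.
  Root B: left subtree has 4 nodes {J, P, W, D}, right has 1 {N}.
    Root D: left subtree has 3 nodes {J, P, W}, right has 0 { }.
      Root J: left subtree has 0 nodes { }, right has 2 {P, W}.
        Root W: left subtree has 1 node {P}, right has 0 { }.

P W J D N B S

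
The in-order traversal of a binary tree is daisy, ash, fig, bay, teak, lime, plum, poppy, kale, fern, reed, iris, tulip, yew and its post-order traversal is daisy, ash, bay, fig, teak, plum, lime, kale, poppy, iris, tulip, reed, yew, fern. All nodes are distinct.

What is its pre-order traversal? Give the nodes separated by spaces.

fern poppy lime teak fig ash daisy bay plum kale yew reed tulip iris

The last element of post-order is the root; it splits in-order into left and right subtrees.
Root fern: left subtree has 9 nodes {daisy, ash, fig, bay, teak, lime, plum, poppy, kale}, right has 4 {reed, iris, tulip, yew}.
  Root poppy: left subtree has 7 nodes {daisy, ash, fig, bay, teak, lime, plum}, right has 1 {kale}.
    Root lime: left subtree has 5 nodes {daisy, ash, fig, bay, teak}, right has 1 {plum}.
      Root teak: left subtree has 4 nodes {daisy, ash, fig, bay}, right has 0 { }.
        Root fig: left subtree has 2 nodes {daisy, ash}, right has 1 {bay}.
          Root ash: left subtree has 1 node {daisy}, right has 0 { }.
  Root yew: left subtree has 3 nodes {reed, iris, tulip}, right has 0 { }.
    Root reed: left subtree has 0 nodes { }, right has 2 {iris, tulip}.
      Root tulip: left subtree has 1 node {iris}, right has 0 { }.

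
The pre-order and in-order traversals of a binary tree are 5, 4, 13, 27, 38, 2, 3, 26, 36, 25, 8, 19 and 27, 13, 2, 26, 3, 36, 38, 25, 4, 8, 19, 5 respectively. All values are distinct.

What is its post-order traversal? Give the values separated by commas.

The first element of pre-order is the root; it splits in-order into left and right subtrees.
Root 5: left subtree has 11 nodes {27, 13, 2, 26, 3, 36, 38, 25, 4, 8, 19}, right has 0 { }.
  Root 4: left subtree has 8 nodes {27, 13, 2, 26, 3, 36, 38, 25}, right has 2 {8, 19}.
    Root 13: left subtree has 1 node {27}, right has 6 {2, 26, 3, 36, 38, 25}.
      Root 38: left subtree has 4 nodes {2, 26, 3, 36}, right has 1 {25}.
        Root 2: left subtree has 0 nodes { }, right has 3 {26, 3, 36}.
          Root 3: left subtree has 1 node {26}, right has 1 {36}.
    Root 8: left subtree has 0 nodes { }, right has 1 {19}.

27, 26, 36, 3, 2, 25, 38, 13, 19, 8, 4, 5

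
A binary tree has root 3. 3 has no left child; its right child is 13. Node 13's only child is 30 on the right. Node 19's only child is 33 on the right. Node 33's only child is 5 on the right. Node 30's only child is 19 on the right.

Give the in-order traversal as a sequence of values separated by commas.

In-order visits the left subtree, then the node, then the right subtree.
At 3: no left child.
Visit 3.
At 3: go right to 13.
  At 13: no left child.
  Visit 13.
  At 13: go right to 30.
    At 30: no left child.
    Visit 30.
    At 30: go right to 19.
      At 19: no left child.
      Visit 19.
      At 19: go right to 33.
        At 33: no left child.
        Visit 33.
        At 33: go right to 5.
          5 is a leaf — visit 5.

3, 13, 30, 19, 33, 5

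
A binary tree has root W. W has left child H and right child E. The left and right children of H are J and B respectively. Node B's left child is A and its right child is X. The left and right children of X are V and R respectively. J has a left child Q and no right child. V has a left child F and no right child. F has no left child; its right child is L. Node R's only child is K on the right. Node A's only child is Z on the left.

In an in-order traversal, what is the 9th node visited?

V

In-order visits the left subtree, then the node, then the right subtree.
At W: go left to H.
  At H: go left to J.
    At J: go left to Q.
      Q is a leaf — visit Q.
    Visit J.
    At J: no right child.
  Visit H.
  At H: go right to B.
    At B: go left to A.
      At A: go left to Z.
        Z is a leaf — visit Z.
      Visit A.
      At A: no right child.
    Visit B.
    At B: go right to X.
      At X: go left to V.
        At V: go left to F.
          At F: no left child.
          Visit F.
          At F: go right to L.
            L is a leaf — visit L.
        Visit V.
        At V: no right child.
      Visit X.
      At X: go right to R.
        At R: no left child.
        Visit R.
        At R: go right to K.
          K is a leaf — visit K.
Visit W.
At W: go right to E.
  E is a leaf — visit E.
Full in-order sequence: Q, J, H, Z, A, B, F, L, V, X, R, K, W, E.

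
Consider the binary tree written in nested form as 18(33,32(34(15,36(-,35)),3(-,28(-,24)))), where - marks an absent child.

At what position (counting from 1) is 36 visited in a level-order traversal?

7

Level-order visits nodes level by level from the root, left to right within each level.
Level 0: 18
Level 1: 33, 32
Level 2: 34, 3
Level 3: 15, 36, 28
Level 4: 35, 24
Full level-order sequence: 18, 33, 32, 34, 3, 15, 36, 28, 35, 24.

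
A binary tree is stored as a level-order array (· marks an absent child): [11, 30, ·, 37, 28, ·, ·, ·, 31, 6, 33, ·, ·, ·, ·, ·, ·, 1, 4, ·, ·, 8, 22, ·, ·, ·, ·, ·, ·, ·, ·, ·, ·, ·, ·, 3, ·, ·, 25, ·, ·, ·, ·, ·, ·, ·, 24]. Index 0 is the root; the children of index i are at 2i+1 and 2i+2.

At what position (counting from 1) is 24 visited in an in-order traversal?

In-order visits the left subtree, then the node, then the right subtree.
At 11: go left to 30.
  At 30: go left to 37.
    At 37: no left child.
    Visit 37.
    At 37: go right to 31.
      At 31: go left to 1.
        At 1: go left to 3.
          3 is a leaf — visit 3.
        Visit 1.
        At 1: no right child.
      Visit 31.
      At 31: go right to 4.
        At 4: no left child.
        Visit 4.
        At 4: go right to 25.
          25 is a leaf — visit 25.
  Visit 30.
  At 30: go right to 28.
    At 28: go left to 6.
      6 is a leaf — visit 6.
    Visit 28.
    At 28: go right to 33.
      At 33: go left to 8.
        8 is a leaf — visit 8.
      Visit 33.
      At 33: go right to 22.
        At 22: no left child.
        Visit 22.
        At 22: go right to 24.
          24 is a leaf — visit 24.
Visit 11.
At 11: no right child.
Full in-order sequence: 37, 3, 1, 31, 4, 25, 30, 6, 28, 8, 33, 22, 24, 11.

13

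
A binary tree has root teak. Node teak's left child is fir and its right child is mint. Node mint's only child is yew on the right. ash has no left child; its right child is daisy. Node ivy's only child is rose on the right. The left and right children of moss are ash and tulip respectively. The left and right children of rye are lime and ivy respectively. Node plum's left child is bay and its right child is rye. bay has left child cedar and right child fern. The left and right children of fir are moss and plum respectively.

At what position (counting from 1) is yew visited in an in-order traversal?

16

In-order visits the left subtree, then the node, then the right subtree.
At teak: go left to fir.
  At fir: go left to moss.
    At moss: go left to ash.
      At ash: no left child.
      Visit ash.
      At ash: go right to daisy.
        daisy is a leaf — visit daisy.
    Visit moss.
    At moss: go right to tulip.
      tulip is a leaf — visit tulip.
  Visit fir.
  At fir: go right to plum.
    At plum: go left to bay.
      At bay: go left to cedar.
        cedar is a leaf — visit cedar.
      Visit bay.
      At bay: go right to fern.
        fern is a leaf — visit fern.
    Visit plum.
    At plum: go right to rye.
      At rye: go left to lime.
        lime is a leaf — visit lime.
      Visit rye.
      At rye: go right to ivy.
        At ivy: no left child.
        Visit ivy.
        At ivy: go right to rose.
          rose is a leaf — visit rose.
Visit teak.
At teak: go right to mint.
  At mint: no left child.
  Visit mint.
  At mint: go right to yew.
    yew is a leaf — visit yew.
Full in-order sequence: ash, daisy, moss, tulip, fir, cedar, bay, fern, plum, lime, rye, ivy, rose, teak, mint, yew.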